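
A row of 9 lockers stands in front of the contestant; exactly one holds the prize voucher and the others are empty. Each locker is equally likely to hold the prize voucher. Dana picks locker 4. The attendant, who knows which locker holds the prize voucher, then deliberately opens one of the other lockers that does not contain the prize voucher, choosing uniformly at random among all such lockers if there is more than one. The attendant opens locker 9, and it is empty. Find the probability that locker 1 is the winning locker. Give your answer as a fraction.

Condition on the true location of the prize voucher.
If it is in any of lockers 1, 2, 3, 5, 6, 7, and 8 (prior 1/9 each): the attendant has 7 equally likely choices, so probability 1/7; weight (1/9)·(1/7) = 1/63 each.
If it is in locker 4 (prior 1/9): the attendant has 8 equally likely choices, so probability 1/8; weight (1/9)·(1/8) = 1/72.
If it is in locker 9 (prior 1/9): the attendant opened locker 9, so this case is ruled out; weight (1/9)·0 = 0.
The weights sum to 1/8.
So P(the prize voucher in locker 1 | the attendant opened locker 9) = (1/63) / (1/8) = 8/63.

8/63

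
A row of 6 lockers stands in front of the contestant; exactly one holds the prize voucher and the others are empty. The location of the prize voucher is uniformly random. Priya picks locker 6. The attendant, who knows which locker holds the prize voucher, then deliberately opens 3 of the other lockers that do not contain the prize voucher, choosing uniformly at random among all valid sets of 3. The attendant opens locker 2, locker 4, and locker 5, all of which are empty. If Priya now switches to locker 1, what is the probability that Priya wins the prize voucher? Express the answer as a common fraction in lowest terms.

5/12

Consider each possible location of the prize voucher in turn.
If it is in either of lockers 1 and 3 (prior 1/6 each): the attendant has 4 equally likely choices, so probability 1/4; weight (1/6)·(1/4) = 1/24 each.
If it is in any of lockers 2, 4, and 5 (prior 1/6 each): that locker was opened and seen not to hold the prize — ruled out; weight (1/6)·0 = 0 each.
If it is in locker 6 (prior 1/6): the attendant has 10 equally likely choices, so probability 1/10; weight (1/6)·(1/10) = 1/60.
The weights sum to 1/10.
So P(the prize voucher in locker 1 | the attendant opened locker 2, locker 4, and locker 5) = (1/24) / (1/10) = 5/12.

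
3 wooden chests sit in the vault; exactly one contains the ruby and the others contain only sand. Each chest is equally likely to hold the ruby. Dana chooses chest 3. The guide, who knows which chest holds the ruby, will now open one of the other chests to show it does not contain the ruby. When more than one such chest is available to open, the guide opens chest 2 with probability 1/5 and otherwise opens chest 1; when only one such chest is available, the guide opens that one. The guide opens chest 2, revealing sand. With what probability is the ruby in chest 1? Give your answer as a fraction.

Condition on the true location of the ruby.
If it is in chest 1 (prior 1/3): only chest 2 is available, probability 1; weight (1/3)·1 = 1/3.
If it is in chest 2 (prior 1/3): the guide opened chest 2, so this case is ruled out; weight (1/3)·0 = 0.
If it is in chest 3 (prior 1/3): chest 2 is available, opened with probability 1/5; weight (1/3)·(1/5) = 1/15.
The weights sum to 2/5.
So P(the ruby in chest 1 | the guide opened chest 2) = (1/3) / (2/5) = 5/6.

5/6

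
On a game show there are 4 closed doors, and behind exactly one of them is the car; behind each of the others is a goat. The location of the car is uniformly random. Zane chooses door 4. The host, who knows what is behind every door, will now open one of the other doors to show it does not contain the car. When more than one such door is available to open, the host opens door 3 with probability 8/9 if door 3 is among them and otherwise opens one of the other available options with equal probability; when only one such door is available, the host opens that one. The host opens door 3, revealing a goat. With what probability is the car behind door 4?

Condition on the true location of the car.
If it is behind any of doors 1, 2, and 4 (prior 1/4 each): door 3 is available, opened with probability 8/9; weight (1/4)·(8/9) = 2/9 each.
If it is behind door 3 (prior 1/4): the host opened door 3, so this case is ruled out; weight (1/4)·0 = 0.
The weights sum to 2/3.
So P(the car behind door 4 | the host opened door 3) = (2/9) / (2/3) = 1/3.

1/3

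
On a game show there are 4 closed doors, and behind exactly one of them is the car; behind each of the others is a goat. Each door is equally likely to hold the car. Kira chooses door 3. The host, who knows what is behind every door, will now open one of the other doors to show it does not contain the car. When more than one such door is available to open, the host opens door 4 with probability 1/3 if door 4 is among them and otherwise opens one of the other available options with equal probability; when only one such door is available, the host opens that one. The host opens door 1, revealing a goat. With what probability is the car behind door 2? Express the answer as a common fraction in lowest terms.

4/9

Apply Bayes' rule, conditioning on where the car actually is.
If it is behind door 1 (prior 1/4): the host opened door 1, so this case is ruled out; weight (1/4)·0 = 0.
If it is behind door 2 (prior 1/4): door 4 is available but not opened, probability 2/3; weight (1/4)·(2/3) = 1/6.
If it is behind door 3 (prior 1/4): door 4 is available but not opened; door 1 gets probability (1 − 1/3)/2 = 1/3; weight (1/4)·(1/3) = 1/12.
If it is behind door 4 (prior 1/4): door 4 holds the prize so is unavailable; the host chooses uniformly among the 2 others, probability 1/2; weight (1/4)·(1/2) = 1/8.
The weights sum to 3/8.
So P(the car behind door 2 | the host opened door 1) = (1/6) / (3/8) = 4/9.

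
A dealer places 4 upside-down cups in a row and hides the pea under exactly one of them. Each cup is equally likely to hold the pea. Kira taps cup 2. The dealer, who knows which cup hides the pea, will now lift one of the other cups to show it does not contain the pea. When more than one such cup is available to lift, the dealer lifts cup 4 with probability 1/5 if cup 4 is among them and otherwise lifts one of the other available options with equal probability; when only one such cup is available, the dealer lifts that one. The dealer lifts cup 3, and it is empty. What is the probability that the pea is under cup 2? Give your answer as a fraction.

Consider each possible location of the pea in turn.
If it is under cup 1 (prior 1/4): cup 4 is available but not opened, probability 4/5; weight (1/4)·(4/5) = 1/5.
If it is under cup 2 (prior 1/4): cup 4 is available but not opened; cup 3 gets probability (1 − 1/5)/2 = 2/5; weight (1/4)·(2/5) = 1/10.
If it is under cup 3 (prior 1/4): the dealer opened cup 3, so this case is ruled out; weight (1/4)·0 = 0.
If it is under cup 4 (prior 1/4): cup 4 holds the prize so is unavailable; the dealer chooses uniformly among the 2 others, probability 1/2; weight (1/4)·(1/2) = 1/8.
The weights sum to 17/40.
So P(the pea under cup 2 | the dealer opened cup 3) = (1/10) / (17/40) = 4/17.

4/17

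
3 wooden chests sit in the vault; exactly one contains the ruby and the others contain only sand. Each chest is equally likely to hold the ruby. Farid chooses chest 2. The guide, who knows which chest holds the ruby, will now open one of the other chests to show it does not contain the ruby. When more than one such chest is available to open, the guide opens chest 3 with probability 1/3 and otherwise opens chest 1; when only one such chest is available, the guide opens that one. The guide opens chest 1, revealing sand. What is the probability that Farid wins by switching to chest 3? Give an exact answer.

3/5

Consider each possible location of the ruby in turn.
If it is in chest 1 (prior 1/3): the guide opened chest 1, so this case is ruled out; weight (1/3)·0 = 0.
If it is in chest 2 (prior 1/3): chest 3 is available but not opened, probability 2/3; weight (1/3)·(2/3) = 2/9.
If it is in chest 3 (prior 1/3): only chest 1 is available, probability 1; weight (1/3)·1 = 1/3.
The weights sum to 5/9.
So P(the ruby in chest 3 | the guide opened chest 1) = (1/3) / (5/9) = 3/5.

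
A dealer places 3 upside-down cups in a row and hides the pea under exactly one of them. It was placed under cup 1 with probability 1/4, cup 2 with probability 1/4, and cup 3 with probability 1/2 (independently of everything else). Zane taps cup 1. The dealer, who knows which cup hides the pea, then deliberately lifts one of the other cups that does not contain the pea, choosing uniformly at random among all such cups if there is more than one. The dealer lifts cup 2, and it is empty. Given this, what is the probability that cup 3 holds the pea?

4/5

Condition on the true location of the pea.
If it is under cup 1 (prior 1/4): the dealer has 2 equally likely choices, so probability 1/2; weight (1/4)·(1/2) = 1/8.
If it is under cup 2 (prior 1/4): the dealer opened cup 2, so this case is ruled out; weight (1/4)·0 = 0.
If it is under cup 3 (prior 1/2): the dealer has no choice, probability 1; weight (1/2)·1 = 1/2.
The weights sum to 5/8.
So P(the pea under cup 3 | the dealer opened cup 2) = (1/2) / (5/8) = 4/5.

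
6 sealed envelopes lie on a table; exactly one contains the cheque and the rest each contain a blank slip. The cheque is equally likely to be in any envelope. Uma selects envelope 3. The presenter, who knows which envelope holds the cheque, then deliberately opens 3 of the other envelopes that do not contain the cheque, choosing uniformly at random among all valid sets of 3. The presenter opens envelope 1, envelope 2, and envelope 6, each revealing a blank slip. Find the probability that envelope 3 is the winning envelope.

1/6

Apply Bayes' rule, conditioning on where the cheque actually is.
If it is in any of envelopes 1, 2, and 6 (prior 1/6 each): that envelope was opened and seen not to hold the prize — ruled out; weight (1/6)·0 = 0 each.
If it is in envelope 3 (prior 1/6): the presenter has 10 equally likely choices, so probability 1/10; weight (1/6)·(1/10) = 1/60.
If it is in either of envelopes 4 and 5 (prior 1/6 each): the presenter has 4 equally likely choices, so probability 1/4; weight (1/6)·(1/4) = 1/24 each.
The weights sum to 1/10.
So P(the cheque in envelope 3 | the presenter opened envelope 1, envelope 2, and envelope 6) = (1/60) / (1/10) = 1/6.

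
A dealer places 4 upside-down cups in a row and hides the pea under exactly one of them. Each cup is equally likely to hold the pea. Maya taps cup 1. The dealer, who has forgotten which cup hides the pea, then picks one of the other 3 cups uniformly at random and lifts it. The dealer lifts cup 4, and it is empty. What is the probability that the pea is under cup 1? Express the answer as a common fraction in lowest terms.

Apply Bayes' rule, conditioning on where the pea actually is.
If it is under any of cups 1, 2, and 3 (prior 1/4 each): the dealer picks cup 4 with probability 1/3 regardless, and it is not the prize; weight (1/4)·(1/3) = 1/12 each.
If it is under cup 4 (prior 1/4): the dealer opened cup 4, so this case is ruled out; weight (1/4)·0 = 0.
The weights sum to 1/4.
So P(the pea under cup 1 | the dealer opened cup 4) = (1/12) / (1/4) = 1/3.

1/3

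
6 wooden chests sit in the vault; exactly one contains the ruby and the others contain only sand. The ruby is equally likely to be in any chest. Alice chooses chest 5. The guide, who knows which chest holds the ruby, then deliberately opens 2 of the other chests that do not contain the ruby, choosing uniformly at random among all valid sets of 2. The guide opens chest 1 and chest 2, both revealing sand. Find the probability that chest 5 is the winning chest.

Apply Bayes' rule, conditioning on where the ruby actually is.
If it is in either of chests 1 and 2 (prior 1/6 each): that chest was opened and seen not to hold the prize — ruled out; weight (1/6)·0 = 0 each.
If it is in any of chests 3, 4, and 6 (prior 1/6 each): the guide has 6 equally likely choices, so probability 1/6; weight (1/6)·(1/6) = 1/36 each.
If it is in chest 5 (prior 1/6): the guide has 10 equally likely choices, so probability 1/10; weight (1/6)·(1/10) = 1/60.
The weights sum to 1/10.
So P(the ruby in chest 5 | the guide opened chest 1 and chest 2) = (1/60) / (1/10) = 1/6.

1/6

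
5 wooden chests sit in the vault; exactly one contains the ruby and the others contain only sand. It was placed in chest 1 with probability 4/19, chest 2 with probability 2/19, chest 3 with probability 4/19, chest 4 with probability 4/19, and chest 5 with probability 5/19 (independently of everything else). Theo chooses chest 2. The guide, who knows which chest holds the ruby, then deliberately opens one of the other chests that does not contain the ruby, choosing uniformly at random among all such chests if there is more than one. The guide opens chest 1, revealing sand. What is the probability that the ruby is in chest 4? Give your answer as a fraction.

Condition on the true location of the ruby.
If it is in chest 1 (prior 4/19): the guide opened chest 1, so this case is ruled out; weight (4/19)·0 = 0.
If it is in chest 2 (prior 2/19): the guide has 4 equally likely choices, so probability 1/4; weight (2/19)·(1/4) = 1/38.
If it is in either of chests 3 and 4 (prior 4/19 each): the guide has 3 equally likely choices, so probability 1/3; weight (4/19)·(1/3) = 4/57 each.
If it is in chest 5 (prior 5/19): the guide has 3 equally likely choices, so probability 1/3; weight (5/19)·(1/3) = 5/57.
The weights sum to 29/114.
So P(the ruby in chest 4 | the guide opened chest 1) = (4/57) / (29/114) = 8/29.

8/29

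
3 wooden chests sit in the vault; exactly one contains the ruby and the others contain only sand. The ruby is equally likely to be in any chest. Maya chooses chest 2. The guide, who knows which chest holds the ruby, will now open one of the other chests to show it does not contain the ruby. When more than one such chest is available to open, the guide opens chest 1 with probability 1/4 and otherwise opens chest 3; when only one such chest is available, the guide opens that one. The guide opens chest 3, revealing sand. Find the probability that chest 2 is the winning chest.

3/7

Apply Bayes' rule, conditioning on where the ruby actually is.
If it is in chest 1 (prior 1/3): only chest 3 is available, probability 1; weight (1/3)·1 = 1/3.
If it is in chest 2 (prior 1/3): chest 1 is available but not opened, probability 3/4; weight (1/3)·(3/4) = 1/4.
If it is in chest 3 (prior 1/3): the guide opened chest 3, so this case is ruled out; weight (1/3)·0 = 0.
The weights sum to 7/12.
So P(the ruby in chest 2 | the guide opened chest 3) = (1/4) / (7/12) = 3/7.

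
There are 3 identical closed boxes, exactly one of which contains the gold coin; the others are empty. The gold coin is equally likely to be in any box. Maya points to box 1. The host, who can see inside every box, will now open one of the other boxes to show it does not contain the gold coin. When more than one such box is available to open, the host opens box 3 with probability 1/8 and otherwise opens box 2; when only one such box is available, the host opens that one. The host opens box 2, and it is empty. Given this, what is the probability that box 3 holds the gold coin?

Apply Bayes' rule, conditioning on where the gold coin actually is.
If it is in box 1 (prior 1/3): box 3 is available but not opened, probability 7/8; weight (1/3)·(7/8) = 7/24.
If it is in box 2 (prior 1/3): the host opened box 2, so this case is ruled out; weight (1/3)·0 = 0.
If it is in box 3 (prior 1/3): only box 2 is available, probability 1; weight (1/3)·1 = 1/3.
The weights sum to 5/8.
So P(the gold coin in box 3 | the host opened box 2) = (1/3) / (5/8) = 8/15.

8/15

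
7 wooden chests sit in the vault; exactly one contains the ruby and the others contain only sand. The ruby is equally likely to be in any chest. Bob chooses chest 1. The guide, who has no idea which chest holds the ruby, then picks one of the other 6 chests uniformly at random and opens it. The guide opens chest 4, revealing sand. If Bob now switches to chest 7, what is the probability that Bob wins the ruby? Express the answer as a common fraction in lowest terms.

1/6

Consider each possible location of the ruby in turn.
If it is in any of chests 1, 2, 3, 5, 6, and 7 (prior 1/7 each): the guide picks chest 4 with probability 1/6 regardless, and it is not the prize; weight (1/7)·(1/6) = 1/42 each.
If it is in chest 4 (prior 1/7): the guide opened chest 4, so this case is ruled out; weight (1/7)·0 = 0.
The weights sum to 1/7.
So P(the ruby in chest 7 | the guide opened chest 4) = (1/42) / (1/7) = 1/6.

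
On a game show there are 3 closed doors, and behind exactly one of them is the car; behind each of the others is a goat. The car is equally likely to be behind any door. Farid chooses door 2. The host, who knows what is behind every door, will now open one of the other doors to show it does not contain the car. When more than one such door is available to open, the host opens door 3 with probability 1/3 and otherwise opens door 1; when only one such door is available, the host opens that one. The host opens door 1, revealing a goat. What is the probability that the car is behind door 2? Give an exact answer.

Consider each possible location of the car in turn.
If it is behind door 1 (prior 1/3): the host opened door 1, so this case is ruled out; weight (1/3)·0 = 0.
If it is behind door 2 (prior 1/3): door 3 is available but not opened, probability 2/3; weight (1/3)·(2/3) = 2/9.
If it is behind door 3 (prior 1/3): only door 1 is available, probability 1; weight (1/3)·1 = 1/3.
The weights sum to 5/9.
So P(the car behind door 2 | the host opened door 1) = (2/9) / (5/9) = 2/5.

2/5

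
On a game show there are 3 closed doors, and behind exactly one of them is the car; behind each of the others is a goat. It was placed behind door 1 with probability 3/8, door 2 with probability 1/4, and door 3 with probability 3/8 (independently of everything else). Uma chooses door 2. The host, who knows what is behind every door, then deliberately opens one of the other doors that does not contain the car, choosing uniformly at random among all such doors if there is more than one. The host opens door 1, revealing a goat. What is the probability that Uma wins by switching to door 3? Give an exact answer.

Apply Bayes' rule, conditioning on where the car actually is.
If it is behind door 1 (prior 3/8): the host opened door 1, so this case is ruled out; weight (3/8)·0 = 0.
If it is behind door 2 (prior 1/4): the host has 2 equally likely choices, so probability 1/2; weight (1/4)·(1/2) = 1/8.
If it is behind door 3 (prior 3/8): the host has no choice, probability 1; weight (3/8)·1 = 3/8.
The weights sum to 1/2.
So P(the car behind door 3 | the host opened door 1) = (3/8) / (1/2) = 3/4.

3/4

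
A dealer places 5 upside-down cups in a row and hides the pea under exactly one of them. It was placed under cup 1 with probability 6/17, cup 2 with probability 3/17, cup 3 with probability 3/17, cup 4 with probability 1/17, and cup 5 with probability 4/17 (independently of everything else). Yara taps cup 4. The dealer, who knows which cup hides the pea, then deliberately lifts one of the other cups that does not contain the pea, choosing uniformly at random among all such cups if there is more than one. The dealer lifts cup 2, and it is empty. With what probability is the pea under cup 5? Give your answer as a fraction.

Consider each possible location of the pea in turn.
If it is under cup 1 (prior 6/17): the dealer has 3 equally likely choices, so probability 1/3; weight (6/17)·(1/3) = 2/17.
If it is under cup 2 (prior 3/17): the dealer opened cup 2, so this case is ruled out; weight (3/17)·0 = 0.
If it is under cup 3 (prior 3/17): the dealer has 3 equally likely choices, so probability 1/3; weight (3/17)·(1/3) = 1/17.
If it is under cup 4 (prior 1/17): the dealer has 4 equally likely choices, so probability 1/4; weight (1/17)·(1/4) = 1/68.
If it is under cup 5 (prior 4/17): the dealer has 3 equally likely choices, so probability 1/3; weight (4/17)·(1/3) = 4/51.
The weights sum to 55/204.
So P(the pea under cup 5 | the dealer opened cup 2) = (4/51) / (55/204) = 16/55.

16/55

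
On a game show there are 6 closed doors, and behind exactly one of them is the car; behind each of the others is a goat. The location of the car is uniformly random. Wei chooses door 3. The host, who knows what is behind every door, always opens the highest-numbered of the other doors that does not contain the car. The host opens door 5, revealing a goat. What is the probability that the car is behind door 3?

Condition on the true location of the car.
If it is behind any of doors 1, 2, 3, and 4 (prior 1/6 each): the host would have opened door 6 instead, probability 0; weight (1/6)·0 = 0 each.
If it is behind door 5 (prior 1/6): the host opened door 5, so this case is ruled out; weight (1/6)·0 = 0.
If it is behind door 6 (prior 1/6): door 5 is the highest-numbered option available, probability 1; weight (1/6)·1 = 1/6.
The weights sum to 1/6.
So P(the car behind door 3 | the host opened door 5) = 0 / (1/6) = 0.

0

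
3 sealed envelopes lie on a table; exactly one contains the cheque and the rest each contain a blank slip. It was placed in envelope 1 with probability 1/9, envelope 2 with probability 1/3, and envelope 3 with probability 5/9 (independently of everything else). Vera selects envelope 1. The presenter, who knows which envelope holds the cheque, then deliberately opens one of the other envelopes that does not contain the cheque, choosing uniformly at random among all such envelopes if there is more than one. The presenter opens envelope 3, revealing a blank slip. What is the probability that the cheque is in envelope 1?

1/7

Consider each possible location of the cheque in turn.
If it is in envelope 1 (prior 1/9): the presenter has 2 equally likely choices, so probability 1/2; weight (1/9)·(1/2) = 1/18.
If it is in envelope 2 (prior 1/3): the presenter has no choice, probability 1; weight (1/3)·1 = 1/3.
If it is in envelope 3 (prior 5/9): the presenter opened envelope 3, so this case is ruled out; weight (5/9)·0 = 0.
The weights sum to 7/18.
So P(the cheque in envelope 1 | the presenter opened envelope 3) = (1/18) / (7/18) = 1/7.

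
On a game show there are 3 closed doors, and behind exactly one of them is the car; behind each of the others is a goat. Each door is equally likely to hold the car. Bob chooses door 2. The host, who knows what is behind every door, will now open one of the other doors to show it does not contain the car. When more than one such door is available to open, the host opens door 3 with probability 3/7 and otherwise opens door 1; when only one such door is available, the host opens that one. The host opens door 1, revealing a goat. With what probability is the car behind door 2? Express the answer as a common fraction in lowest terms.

4/11

Apply Bayes' rule, conditioning on where the car actually is.
If it is behind door 1 (prior 1/3): the host opened door 1, so this case is ruled out; weight (1/3)·0 = 0.
If it is behind door 2 (prior 1/3): door 3 is available but not opened, probability 4/7; weight (1/3)·(4/7) = 4/21.
If it is behind door 3 (prior 1/3): only door 1 is available, probability 1; weight (1/3)·1 = 1/3.
The weights sum to 11/21.
So P(the car behind door 2 | the host opened door 1) = (4/21) / (11/21) = 4/11.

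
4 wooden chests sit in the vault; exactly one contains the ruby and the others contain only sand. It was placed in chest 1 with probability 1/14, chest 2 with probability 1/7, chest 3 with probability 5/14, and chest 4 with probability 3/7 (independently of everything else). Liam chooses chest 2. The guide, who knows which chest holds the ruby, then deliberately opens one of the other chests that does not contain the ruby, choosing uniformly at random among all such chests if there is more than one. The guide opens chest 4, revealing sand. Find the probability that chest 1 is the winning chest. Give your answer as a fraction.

3/22

Apply Bayes' rule, conditioning on where the ruby actually is.
If it is in chest 1 (prior 1/14): the guide has 2 equally likely choices, so probability 1/2; weight (1/14)·(1/2) = 1/28.
If it is in chest 2 (prior 1/7): the guide has 3 equally likely choices, so probability 1/3; weight (1/7)·(1/3) = 1/21.
If it is in chest 3 (prior 5/14): the guide has 2 equally likely choices, so probability 1/2; weight (5/14)·(1/2) = 5/28.
If it is in chest 4 (prior 3/7): the guide opened chest 4, so this case is ruled out; weight (3/7)·0 = 0.
The weights sum to 11/42.
So P(the ruby in chest 1 | the guide opened chest 4) = (1/28) / (11/42) = 3/22.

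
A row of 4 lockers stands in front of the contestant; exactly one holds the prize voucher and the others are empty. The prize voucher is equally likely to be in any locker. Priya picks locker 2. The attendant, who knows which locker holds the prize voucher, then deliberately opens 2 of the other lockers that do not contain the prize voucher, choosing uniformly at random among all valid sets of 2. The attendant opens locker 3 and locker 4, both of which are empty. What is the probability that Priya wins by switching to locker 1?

3/4

Apply Bayes' rule, conditioning on where the prize voucher actually is.
If it is in locker 1 (prior 1/4): the attendant has no choice, probability 1; weight (1/4)·1 = 1/4.
If it is in locker 2 (prior 1/4): the attendant has 3 equally likely choices, so probability 1/3; weight (1/4)·(1/3) = 1/12.
If it is in either of lockers 3 and 4 (prior 1/4 each): that locker was opened and seen not to hold the prize — ruled out; weight (1/4)·0 = 0 each.
The weights sum to 1/3.
So P(the prize voucher in locker 1 | the attendant opened locker 3 and locker 4) = (1/4) / (1/3) = 3/4.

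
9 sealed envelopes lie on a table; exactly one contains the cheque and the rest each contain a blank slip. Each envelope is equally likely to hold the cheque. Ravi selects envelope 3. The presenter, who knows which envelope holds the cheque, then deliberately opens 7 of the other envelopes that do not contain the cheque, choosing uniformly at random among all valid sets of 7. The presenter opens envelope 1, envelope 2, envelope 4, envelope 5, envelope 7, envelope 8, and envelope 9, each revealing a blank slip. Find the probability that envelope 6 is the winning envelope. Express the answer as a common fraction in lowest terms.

Consider each possible location of the cheque in turn.
If it is in any of envelopes 1, 2, 4, 5, 7, 8, and 9 (prior 1/9 each): that envelope was opened and seen not to hold the prize — ruled out; weight (1/9)·0 = 0 each.
If it is in envelope 3 (prior 1/9): the presenter has 8 equally likely choices, so probability 1/8; weight (1/9)·(1/8) = 1/72.
If it is in envelope 6 (prior 1/9): the presenter has no choice, probability 1; weight (1/9)·1 = 1/9.
The weights sum to 1/8.
So P(the cheque in envelope 6 | the presenter opened envelope 1, envelope 2, envelope 4, envelope 5, envelope 7, envelope 8, and envelope 9) = (1/9) / (1/8) = 8/9.

8/9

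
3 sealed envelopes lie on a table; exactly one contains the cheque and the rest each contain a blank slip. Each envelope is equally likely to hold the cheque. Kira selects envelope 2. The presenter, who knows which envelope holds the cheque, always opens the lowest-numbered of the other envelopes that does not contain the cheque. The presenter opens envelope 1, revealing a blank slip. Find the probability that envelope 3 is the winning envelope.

Condition on the true location of the cheque.
If it is in envelope 1 (prior 1/3): the presenter opened envelope 1, so this case is ruled out; weight (1/3)·0 = 0.
If it is in either of envelopes 2 and 3 (prior 1/3 each): envelope 1 is the lowest-numbered option available, probability 1; weight (1/3)·1 = 1/3 each.
The weights sum to 2/3.
So P(the cheque in envelope 3 | the presenter opened envelope 1) = (1/3) / (2/3) = 1/2.

1/2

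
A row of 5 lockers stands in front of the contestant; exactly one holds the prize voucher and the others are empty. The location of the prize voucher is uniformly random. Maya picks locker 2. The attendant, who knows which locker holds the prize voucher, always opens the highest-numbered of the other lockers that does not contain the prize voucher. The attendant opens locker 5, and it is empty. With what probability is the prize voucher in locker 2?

1/4

Consider each possible location of the prize voucher in turn.
If it is in any of lockers 1, 2, 3, and 4 (prior 1/5 each): locker 5 is the highest-numbered option available, probability 1; weight (1/5)·1 = 1/5 each.
If it is in locker 5 (prior 1/5): the attendant opened locker 5, so this case is ruled out; weight (1/5)·0 = 0.
The weights sum to 4/5.
So P(the prize voucher in locker 2 | the attendant opened locker 5) = (1/5) / (4/5) = 1/4.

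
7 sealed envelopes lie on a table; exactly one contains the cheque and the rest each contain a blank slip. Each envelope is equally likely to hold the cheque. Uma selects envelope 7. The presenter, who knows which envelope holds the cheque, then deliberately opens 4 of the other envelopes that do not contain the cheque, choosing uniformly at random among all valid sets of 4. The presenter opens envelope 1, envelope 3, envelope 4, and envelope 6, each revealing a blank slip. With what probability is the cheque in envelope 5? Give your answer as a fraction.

3/7

Consider each possible location of the cheque in turn.
If it is in any of envelopes 1, 3, 4, and 6 (prior 1/7 each): that envelope was opened and seen not to hold the prize — ruled out; weight (1/7)·0 = 0 each.
If it is in either of envelopes 2 and 5 (prior 1/7 each): the presenter has 5 equally likely choices, so probability 1/5; weight (1/7)·(1/5) = 1/35 each.
If it is in envelope 7 (prior 1/7): the presenter has 15 equally likely choices, so probability 1/15; weight (1/7)·(1/15) = 1/105.
The weights sum to 1/15.
So P(the cheque in envelope 5 | the presenter opened envelope 1, envelope 3, envelope 4, and envelope 6) = (1/35) / (1/15) = 3/7.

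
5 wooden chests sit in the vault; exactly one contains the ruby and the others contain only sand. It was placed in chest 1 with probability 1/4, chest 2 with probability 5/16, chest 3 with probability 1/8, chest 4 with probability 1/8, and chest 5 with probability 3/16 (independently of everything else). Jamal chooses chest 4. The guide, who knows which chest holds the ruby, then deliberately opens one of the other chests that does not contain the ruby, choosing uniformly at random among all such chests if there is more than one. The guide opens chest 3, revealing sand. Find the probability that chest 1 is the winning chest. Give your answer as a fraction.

Consider each possible location of the ruby in turn.
If it is in chest 1 (prior 1/4): the guide has 3 equally likely choices, so probability 1/3; weight (1/4)·(1/3) = 1/12.
If it is in chest 2 (prior 5/16): the guide has 3 equally likely choices, so probability 1/3; weight (5/16)·(1/3) = 5/48.
If it is in chest 3 (prior 1/8): the guide opened chest 3, so this case is ruled out; weight (1/8)·0 = 0.
If it is in chest 4 (prior 1/8): the guide has 4 equally likely choices, so probability 1/4; weight (1/8)·(1/4) = 1/32.
If it is in chest 5 (prior 3/16): the guide has 3 equally likely choices, so probability 1/3; weight (3/16)·(1/3) = 1/16.
The weights sum to 9/32.
So P(the ruby in chest 1 | the guide opened chest 3) = (1/12) / (9/32) = 8/27.

8/27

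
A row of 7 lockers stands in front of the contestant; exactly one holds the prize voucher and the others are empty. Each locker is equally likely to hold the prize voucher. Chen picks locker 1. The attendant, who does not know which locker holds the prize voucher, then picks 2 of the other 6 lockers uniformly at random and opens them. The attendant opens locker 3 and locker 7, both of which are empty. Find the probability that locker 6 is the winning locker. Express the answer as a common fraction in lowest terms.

Consider each possible location of the prize voucher in turn.
If it is in any of lockers 1, 2, 4, 5, and 6 (prior 1/7 each): the attendant picks exactly this set with probability 1/15 regardless, and none is the prize; weight (1/7)·(1/15) = 1/105 each.
If it is in either of lockers 3 and 7 (prior 1/7 each): that locker was opened and seen not to hold the prize — ruled out; weight (1/7)·0 = 0 each.
The weights sum to 1/21.
So P(the prize voucher in locker 6 | the attendant opened locker 3 and locker 7) = (1/105) / (1/21) = 1/5.

1/5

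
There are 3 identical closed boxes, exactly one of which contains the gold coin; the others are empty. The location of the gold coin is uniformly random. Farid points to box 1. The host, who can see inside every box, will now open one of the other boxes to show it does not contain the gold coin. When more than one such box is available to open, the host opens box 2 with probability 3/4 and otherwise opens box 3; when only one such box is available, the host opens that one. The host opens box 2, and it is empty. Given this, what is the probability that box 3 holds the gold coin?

4/7

Apply Bayes' rule, conditioning on where the gold coin actually is.
If it is in box 1 (prior 1/3): box 2 is available, opened with probability 3/4; weight (1/3)·(3/4) = 1/4.
If it is in box 2 (prior 1/3): the host opened box 2, so this case is ruled out; weight (1/3)·0 = 0.
If it is in box 3 (prior 1/3): only box 2 is available, probability 1; weight (1/3)·1 = 1/3.
The weights sum to 7/12.
So P(the gold coin in box 3 | the host opened box 2) = (1/3) / (7/12) = 4/7.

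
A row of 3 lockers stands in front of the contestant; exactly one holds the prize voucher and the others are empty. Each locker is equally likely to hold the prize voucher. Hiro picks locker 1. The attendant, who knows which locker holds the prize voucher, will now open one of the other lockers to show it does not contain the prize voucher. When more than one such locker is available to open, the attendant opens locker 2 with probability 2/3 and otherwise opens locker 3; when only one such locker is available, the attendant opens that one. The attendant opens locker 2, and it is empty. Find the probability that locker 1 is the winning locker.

2/5

Apply Bayes' rule, conditioning on where the prize voucher actually is.
If it is in locker 1 (prior 1/3): locker 2 is available, opened with probability 2/3; weight (1/3)·(2/3) = 2/9.
If it is in locker 2 (prior 1/3): the attendant opened locker 2, so this case is ruled out; weight (1/3)·0 = 0.
If it is in locker 3 (prior 1/3): only locker 2 is available, probability 1; weight (1/3)·1 = 1/3.
The weights sum to 5/9.
So P(the prize voucher in locker 1 | the attendant opened locker 2) = (2/9) / (5/9) = 2/5.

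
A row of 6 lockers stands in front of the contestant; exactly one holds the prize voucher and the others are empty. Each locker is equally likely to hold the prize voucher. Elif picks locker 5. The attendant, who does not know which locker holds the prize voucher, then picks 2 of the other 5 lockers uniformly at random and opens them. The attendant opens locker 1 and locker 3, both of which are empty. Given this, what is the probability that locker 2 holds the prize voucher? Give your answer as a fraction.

Because the attendant chose which lockers to open without knowing where the prize voucher is, the choice is independent of the prize location. Learning that none of the 2 opened lockers holds the prize voucher simply rules out those 2 locations and leaves the remaining 4 lockers still equally likely by symmetry.
So P(the prize voucher in locker 2) = 1/4.

1/4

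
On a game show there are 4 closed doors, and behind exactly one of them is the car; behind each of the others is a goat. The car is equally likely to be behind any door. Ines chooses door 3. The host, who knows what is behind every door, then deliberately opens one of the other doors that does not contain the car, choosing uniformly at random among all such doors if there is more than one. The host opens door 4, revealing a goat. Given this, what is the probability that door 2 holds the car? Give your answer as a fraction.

Apply Bayes' rule, conditioning on where the car actually is.
If it is behind either of doors 1 and 2 (prior 1/4 each): the host has 2 equally likely choices, so probability 1/2; weight (1/4)·(1/2) = 1/8 each.
If it is behind door 3 (prior 1/4): the host has 3 equally likely choices, so probability 1/3; weight (1/4)·(1/3) = 1/12.
If it is behind door 4 (prior 1/4): the host opened door 4, so this case is ruled out; weight (1/4)·0 = 0.
The weights sum to 1/3.
So P(the car behind door 2 | the host opened door 4) = (1/8) / (1/3) = 3/8.

3/8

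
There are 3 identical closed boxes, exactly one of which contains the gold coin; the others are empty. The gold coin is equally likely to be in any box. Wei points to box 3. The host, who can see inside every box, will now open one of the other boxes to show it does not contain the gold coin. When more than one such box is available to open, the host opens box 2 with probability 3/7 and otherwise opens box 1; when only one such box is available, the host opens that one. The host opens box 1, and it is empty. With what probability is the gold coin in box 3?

Apply Bayes' rule, conditioning on where the gold coin actually is.
If it is in box 1 (prior 1/3): the host opened box 1, so this case is ruled out; weight (1/3)·0 = 0.
If it is in box 2 (prior 1/3): only box 1 is available, probability 1; weight (1/3)·1 = 1/3.
If it is in box 3 (prior 1/3): box 2 is available but not opened, probability 4/7; weight (1/3)·(4/7) = 4/21.
The weights sum to 11/21.
So P(the gold coin in box 3 | the host opened box 1) = (4/21) / (11/21) = 4/11.

4/11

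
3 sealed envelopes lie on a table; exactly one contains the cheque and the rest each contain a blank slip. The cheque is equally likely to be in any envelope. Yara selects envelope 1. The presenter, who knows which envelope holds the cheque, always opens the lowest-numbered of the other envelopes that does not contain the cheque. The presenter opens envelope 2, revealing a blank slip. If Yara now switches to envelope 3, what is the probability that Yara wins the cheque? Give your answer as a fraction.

Consider each possible location of the cheque in turn.
If it is in either of envelopes 1 and 3 (prior 1/3 each): envelope 2 is the lowest-numbered option available, probability 1; weight (1/3)·1 = 1/3 each.
If it is in envelope 2 (prior 1/3): the presenter opened envelope 2, so this case is ruled out; weight (1/3)·0 = 0.
The weights sum to 2/3.
So P(the cheque in envelope 3 | the presenter opened envelope 2) = (1/3) / (2/3) = 1/2.

1/2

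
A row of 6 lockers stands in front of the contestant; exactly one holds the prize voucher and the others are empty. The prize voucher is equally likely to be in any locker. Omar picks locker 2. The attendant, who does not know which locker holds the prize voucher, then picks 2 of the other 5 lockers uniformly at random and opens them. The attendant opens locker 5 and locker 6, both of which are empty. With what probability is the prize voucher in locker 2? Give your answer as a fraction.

Condition on the true location of the prize voucher.
If it is in any of lockers 1, 2, 3, and 4 (prior 1/6 each): the attendant picks exactly this set with probability 1/10 regardless, and none is the prize; weight (1/6)·(1/10) = 1/60 each.
If it is in either of lockers 5 and 6 (prior 1/6 each): that locker was opened and seen not to hold the prize — ruled out; weight (1/6)·0 = 0 each.
The weights sum to 1/15.
So P(the prize voucher in locker 2 | the attendant opened locker 5 and locker 6) = (1/60) / (1/15) = 1/4.

1/4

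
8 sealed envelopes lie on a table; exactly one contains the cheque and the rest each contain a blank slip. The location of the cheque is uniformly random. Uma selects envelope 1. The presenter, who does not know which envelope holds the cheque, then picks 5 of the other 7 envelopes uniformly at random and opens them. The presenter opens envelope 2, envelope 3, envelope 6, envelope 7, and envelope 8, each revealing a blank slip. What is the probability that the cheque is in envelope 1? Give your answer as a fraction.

Because the presenter chose which envelopes to open without knowing where the cheque is, the choice is independent of the prize location. Learning that none of the 5 opened envelopes holds the cheque simply rules out those 5 locations and leaves the remaining 3 envelopes still equally likely by symmetry.
So P(the cheque in envelope 1) = 1/3.

1/3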